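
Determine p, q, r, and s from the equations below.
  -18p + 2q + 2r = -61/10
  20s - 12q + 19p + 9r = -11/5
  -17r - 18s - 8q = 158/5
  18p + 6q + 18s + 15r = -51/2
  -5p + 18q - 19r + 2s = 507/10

Row-reduce the augmented matrix:
R1 ← R1 / (-18).
R2 ← R2 − 19·R1.
R4 ← R4 − 18·R1.
R5 ← R5 + 5·R1.
R2 ← R2 / (-89/9).
R1 ← R1 + 1/9·R2.
R3 ← R3 + 8·R2.
R4 ← R4 − 8·R2.
R5 ← R5 − 157/9·R2.
R3 ← R3 / (-2313/89).
R1 ← R1 + 21/89·R3.
R2 ← R2 + 100/89·R3.
R4 ← R4 − 2313/89·R3.
R5 ← R5 − 4/89·R3.
Swap R4 and R5.
R4 ← R4 / (9566/257).
R1 ← R1 − 22/257·R4.
R2 ← R2 + 140/257·R4.
R3 ← R3 − 338/257·R4.
R5 reduces to 0 = 0, so the extra equation is consistent.
Reading off the reduced rows gives p = 0, q = -1/4, r = -14/5, s = 1.

p = 0, q = -1/4, r = -14/5, s = 1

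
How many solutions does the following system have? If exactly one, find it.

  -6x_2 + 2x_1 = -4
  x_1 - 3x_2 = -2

infinitely many solutions

Row-reduce:
R1 ← R1 / (2).
R2 ← R2 − 1·R1.
Rank is 1 with 2 unknowns, leaving x_2 free.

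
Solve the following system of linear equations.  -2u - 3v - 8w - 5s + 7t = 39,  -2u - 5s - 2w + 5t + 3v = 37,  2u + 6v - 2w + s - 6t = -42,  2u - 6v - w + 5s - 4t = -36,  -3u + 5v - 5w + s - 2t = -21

Row-reduce:
R1 ← R1 / (-2).
R2 ← R2 + 2·R1.
R3 ← R3 − 2·R1.
R4 ← R4 − 2·R1.
R5 ← R5 + 3·R1.
R2 ← R2 / (6).
R1 ← R1 − 3/2·R2.
R3 ← R3 − 3·R2.
R4 ← R4 + 9·R2.
R5 ← R5 − 19/2·R2.
R3 ← R3 / (-13).
R1 ← R1 − 5/2·R3.
R2 ← R2 − 1·R3.
R5 ← R5 + 5/2·R3.
Swap R4 and R5.
R4 ← R4 / (241/26).
R1 ← R1 − 45/26·R4.
R2 ← R2 + 4/13·R4.
R3 ← R3 − 4/13·R4.
Rank is 4 with 5 unknowns, leaving t free.

infinitely many solutions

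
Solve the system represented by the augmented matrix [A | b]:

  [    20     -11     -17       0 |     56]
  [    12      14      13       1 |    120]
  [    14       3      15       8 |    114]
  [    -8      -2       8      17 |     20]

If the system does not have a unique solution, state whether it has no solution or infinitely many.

x_1 = 5, x_2 = 4, x_3 = 0, x_4 = 4

Row-reduce the augmented matrix:
R1 ← R1 / (20).
R2 ← R2 − 12·R1.
R3 ← R3 − 14·R1.
R4 ← R4 + 8·R1.
R2 ← R2 / (103/5).
R1 ← R1 + 11/20·R2.
R3 ← R3 − 107/10·R2.
R4 ← R4 + 32/5·R2.
R3 ← R3 / (3059/206).
R1 ← R1 + 95/412·R3.
R2 ← R2 − 116/103·R3.
R4 ← R4 − 866/103·R3.
R4 ← R4 / (1739/133).
R1 ← R1 − 1/7·R4.
R2 ← R2 + 69/133·R4.
R3 ← R3 − 67/133·R4.
Reading off the reduced rows gives x_1 = 5, x_2 = 4, x_3 = 0, x_4 = 4.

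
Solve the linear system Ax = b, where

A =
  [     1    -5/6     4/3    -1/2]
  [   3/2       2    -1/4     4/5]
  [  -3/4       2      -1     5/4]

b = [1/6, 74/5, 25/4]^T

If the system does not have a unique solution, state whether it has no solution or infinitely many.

infinitely many solutions

Row-reduce:
R2 ← R2 − 3/2·R1.
R3 ← R3 + 3/4·R1.
R2 ← R2 / (13/4).
R1 ← R1 + 5/6·R2.
R3 ← R3 − 11/8·R2.
R3 ← R3 / (99/104).
R1 ← R1 − 59/78·R3.
R2 ← R2 + 9/13·R3.
Rank is 3 with 4 unknowns, leaving x_4 free.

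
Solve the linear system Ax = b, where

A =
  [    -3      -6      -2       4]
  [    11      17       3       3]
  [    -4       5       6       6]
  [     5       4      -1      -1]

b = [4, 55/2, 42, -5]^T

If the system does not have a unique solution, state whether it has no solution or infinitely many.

no solution

Row-reduce:
R1 ← R1 / (-3).
R2 ← R2 − 11·R1.
R3 ← R3 + 4·R1.
R4 ← R4 − 5·R1.
R2 ← R2 / (-5).
R1 ← R1 − 2·R2.
R3 ← R3 − 13·R2.
R4 ← R4 + 6·R2.
R3 ← R3 / (-13/5).
R1 ← R1 + 16/15·R3.
R2 ← R2 − 13/15·R3.
R4 ← R4 − 13/15·R3.
Row 4 reduces to 0 = -1/6, a contradiction. The system is inconsistent.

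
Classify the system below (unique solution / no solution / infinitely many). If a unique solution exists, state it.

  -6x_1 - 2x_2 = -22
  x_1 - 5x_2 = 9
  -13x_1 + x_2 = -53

x_1 = 4, x_2 = -1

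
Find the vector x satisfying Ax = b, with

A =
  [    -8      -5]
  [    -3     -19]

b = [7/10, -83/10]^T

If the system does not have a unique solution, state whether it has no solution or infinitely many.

Row-reduce the augmented matrix:
R1 ← R1 / (-8).
R2 ← R2 + 3·R1.
R2 ← R2 / (-137/8).
R1 ← R1 − 5/8·R2.
Reading off the reduced rows gives x_1 = -2/5, x_2 = 1/2.

x_1 = -2/5, x_2 = 1/2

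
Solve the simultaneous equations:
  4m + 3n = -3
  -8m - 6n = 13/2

no solution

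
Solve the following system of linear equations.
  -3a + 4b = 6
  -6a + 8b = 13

Row-reduce:
R1 ← R1 / (-3).
R2 ← R2 + 6·R1.
Row 2 reduces to 0 = 1, a contradiction. The system is inconsistent.

no solution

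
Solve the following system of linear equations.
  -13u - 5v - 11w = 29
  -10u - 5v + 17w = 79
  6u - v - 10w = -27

u = -2, v = -5, w = 2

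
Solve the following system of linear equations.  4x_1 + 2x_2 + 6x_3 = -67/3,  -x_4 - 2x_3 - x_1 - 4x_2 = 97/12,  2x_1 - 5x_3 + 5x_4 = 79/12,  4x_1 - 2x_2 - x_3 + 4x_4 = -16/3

x_1 = -7/3, x_2 = -1/2, x_3 = -2, x_4 = 1/4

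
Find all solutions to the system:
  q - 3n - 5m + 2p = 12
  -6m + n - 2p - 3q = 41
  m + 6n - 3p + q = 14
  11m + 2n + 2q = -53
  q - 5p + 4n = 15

Row-reduce the augmented matrix:
R1 ← R1 / (-5).
R2 ← R2 + 6·R1.
R3 ← R3 − 1·R1.
R4 ← R4 − 11·R1.
R2 ← R2 / (23/5).
R1 ← R1 − 3/5·R2.
R3 ← R3 − 27/5·R2.
R4 ← R4 + 23/5·R2.
R5 ← R5 − 4·R2.
R3 ← R3 / (59/23).
R1 ← R1 − 4/23·R3.
R2 ← R2 + 22/23·R3.
R5 ← R5 + 27/23·R3.
Swap R4 and R5.
R4 ← R4 / (440/59).
R1 ← R1 + 4/59·R4.
R2 ← R2 − 81/59·R4.
R3 ← R3 − 141/59·R4.
R5 reduces to 0 = 0, so the extra equation is consistent.
Reading off the reduced rows gives m = -5, n = 3, p = -1, q = -2.

m = -5, n = 3, p = -1, q = -2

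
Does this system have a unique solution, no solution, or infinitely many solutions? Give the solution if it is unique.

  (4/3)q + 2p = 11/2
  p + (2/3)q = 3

no solution

Row-reduce:
R1 ← R1 / (2).
R2 ← R2 − 1·R1.
Row 2 reduces to 0 = 1/4, a contradiction. The system is inconsistent.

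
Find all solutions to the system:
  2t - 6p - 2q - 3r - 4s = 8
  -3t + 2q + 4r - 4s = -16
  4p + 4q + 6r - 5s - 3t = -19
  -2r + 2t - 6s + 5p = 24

infinitely many solutions

Row-reduce:
R1 ← R1 / (-6).
R3 ← R3 − 4·R1.
R4 ← R4 − 5·R1.
R2 ← R2 / (2).
R1 ← R1 − 1/3·R2.
R3 ← R3 − 8/3·R2.
R4 ← R4 + 5/3·R2.
R3 ← R3 / (-4/3).
R1 ← R1 + 1/6·R3.
R2 ← R2 − 2·R3.
R4 ← R4 + 7/6·R3.
R4 ← R4 / (-85/8).
R1 ← R1 − 13/8·R4.
R2 ← R2 + 11/2·R4.
R3 ← R3 − 7/4·R4.
Rank is 4 with 5 unknowns, leaving t free.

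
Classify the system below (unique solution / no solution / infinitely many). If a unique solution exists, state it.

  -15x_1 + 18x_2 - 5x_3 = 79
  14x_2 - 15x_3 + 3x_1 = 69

infinitely many solutions

Row-reduce:
R1 ← R1 / (-15).
R2 ← R2 − 3·R1.
R2 ← R2 / (88/5).
R1 ← R1 + 6/5·R2.
Rank is 2 with 3 unknowns, leaving x_3 free.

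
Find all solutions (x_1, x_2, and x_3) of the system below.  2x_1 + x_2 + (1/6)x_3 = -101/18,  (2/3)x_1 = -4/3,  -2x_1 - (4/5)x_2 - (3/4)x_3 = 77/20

Row-reduce the augmented matrix:
R1 ← R1 / (2).
R2 ← R2 − 2/3·R1.
R3 ← R3 + 2·R1.
R2 ← R2 / (-1/3).
R1 ← R1 − 1/2·R2.
R3 ← R3 − 1/5·R2.
R3 ← R3 / (-37/60).
R2 ← R2 − 1/6·R3.
Reading off the reduced rows gives x_1 = -2, x_2 = -2, x_3 = 7/3.

x_1 = -2, x_2 = -2, x_3 = 7/3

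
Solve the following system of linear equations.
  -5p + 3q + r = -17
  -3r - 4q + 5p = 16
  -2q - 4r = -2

Row-reduce:
R1 ← R1 / (-5).
R2 ← R2 − 5·R1.
R2 ← R2 / (-1).
R1 ← R1 + 3/5·R2.
R3 ← R3 + 2·R2.
Rank is 2 with 3 unknowns, leaving r free.

infinitely many solutions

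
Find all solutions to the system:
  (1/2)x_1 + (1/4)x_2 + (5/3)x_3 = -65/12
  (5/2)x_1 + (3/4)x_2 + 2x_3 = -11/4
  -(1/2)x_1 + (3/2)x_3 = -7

no solution

Row-reduce:
R1 ← R1 / (1/2).
R2 ← R2 − 5/2·R1.
R3 ← R3 + 1/2·R1.
R2 ← R2 / (-1/2).
R1 ← R1 − 1/2·R2.
R3 ← R3 − 1/4·R2.
Row 3 reduces to 0 = -1/4, a contradiction. The system is inconsistent.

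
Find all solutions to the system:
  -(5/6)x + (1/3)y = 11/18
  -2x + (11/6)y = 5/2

x = -1/3, y = 1

Row-reduce the augmented matrix:
R1 ← R1 / (-5/6).
R2 ← R2 + 2·R1.
R2 ← R2 / (31/30).
R1 ← R1 + 2/5·R2.
Reading off the reduced rows gives x = -1/3, y = 1.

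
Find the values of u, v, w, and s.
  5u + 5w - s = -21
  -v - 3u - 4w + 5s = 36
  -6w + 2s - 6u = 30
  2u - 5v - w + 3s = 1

Row-reduce the augmented matrix:
R1 ← R1 / (5).
R2 ← R2 + 3·R1.
R3 ← R3 + 6·R1.
R4 ← R4 − 2·R1.
R2 ← R2 / (-1).
R4 ← R4 + 5·R2.
Swap R3 and R4.
R3 ← R3 / (2).
R1 ← R1 − 1·R3.
R2 ← R2 − 1·R3.
R4 ← R4 / (4/5).
R1 ← R1 − 91/10·R4.
R2 ← R2 − 49/10·R4.
R3 ← R3 + 93/10·R4.
Reading off the reduced rows gives u = -5, v = 1, w = 2, s = 6.

u = -5, v = 1, w = 2, s = 6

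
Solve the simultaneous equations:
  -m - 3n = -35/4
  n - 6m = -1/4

m = 1/2, n = 11/4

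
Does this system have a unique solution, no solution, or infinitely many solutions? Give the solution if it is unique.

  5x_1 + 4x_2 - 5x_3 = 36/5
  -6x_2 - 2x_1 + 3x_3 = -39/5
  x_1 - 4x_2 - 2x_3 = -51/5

x_1 = 3, x_2 = 9/5, x_3 = 3

Row-reduce the augmented matrix:
R1 ← R1 / (5).
R2 ← R2 + 2·R1.
R3 ← R3 − 1·R1.
R2 ← R2 / (-22/5).
R1 ← R1 − 4/5·R2.
R3 ← R3 + 24/5·R2.
R3 ← R3 / (-23/11).
R1 ← R1 + 9/11·R3.
R2 ← R2 + 5/22·R3.
Reading off the reduced rows gives x_1 = 3, x_2 = 9/5, x_3 = 3.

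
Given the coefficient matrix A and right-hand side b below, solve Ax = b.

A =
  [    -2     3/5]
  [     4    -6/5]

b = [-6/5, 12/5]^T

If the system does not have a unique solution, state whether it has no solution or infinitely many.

infinitely many solutions

Row-reduce:
R1 ← R1 / (-2).
R2 ← R2 − 4·R1.
Rank is 1 with 2 unknowns, leaving x_2 free.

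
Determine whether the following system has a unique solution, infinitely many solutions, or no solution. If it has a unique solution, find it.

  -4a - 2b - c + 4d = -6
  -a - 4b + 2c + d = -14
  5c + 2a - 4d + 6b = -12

Row-reduce:
R1 ← R1 / (-4).
R2 ← R2 + 1·R1.
R3 ← R3 − 2·R1.
R2 ← R2 / (-7/2).
R1 ← R1 − 1/2·R2.
R3 ← R3 − 5·R2.
R3 ← R3 / (54/7).
R1 ← R1 − 4/7·R3.
R2 ← R2 + 9/14·R3.
Rank is 3 with 4 unknowns, leaving d free.

infinitely many solutions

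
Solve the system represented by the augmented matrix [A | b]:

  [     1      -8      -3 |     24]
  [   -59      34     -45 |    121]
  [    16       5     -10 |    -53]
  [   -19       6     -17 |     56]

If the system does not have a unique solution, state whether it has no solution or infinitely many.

Row-reduce:
R2 ← R2 + 59·R1.
R3 ← R3 − 16·R1.
R4 ← R4 + 19·R1.
R2 ← R2 / (-438).
R1 ← R1 + 8·R2.
R3 ← R3 − 133·R2.
R4 ← R4 + 146·R2.
R3 ← R3 / (-2147/73).
R1 ← R1 − 77/73·R3.
R2 ← R2 − 37/73·R3.
Row 4 reduces to 0 = -1/3, a contradiction. The system is inconsistent.

no solution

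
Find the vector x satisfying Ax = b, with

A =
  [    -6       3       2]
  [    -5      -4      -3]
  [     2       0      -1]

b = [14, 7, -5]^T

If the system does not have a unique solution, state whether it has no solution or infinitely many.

x_1 = -2, x_2 = 0, x_3 = 1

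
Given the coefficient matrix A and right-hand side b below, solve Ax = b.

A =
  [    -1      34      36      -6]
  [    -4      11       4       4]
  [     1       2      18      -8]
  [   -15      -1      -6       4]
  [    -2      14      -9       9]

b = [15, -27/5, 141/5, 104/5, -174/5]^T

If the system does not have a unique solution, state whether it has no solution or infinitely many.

x_1 = -11/5, x_2 = -1, x_3 = 1, x_4 = -9/5

Row-reduce the augmented matrix:
R1 ← R1 / (-1).
R2 ← R2 + 4·R1.
R3 ← R3 − 1·R1.
R4 ← R4 + 15·R1.
R5 ← R5 + 2·R1.
R2 ← R2 / (-125).
R1 ← R1 + 34·R2.
R3 ← R3 − 36·R2.
R4 ← R4 + 511·R2.
R5 ← R5 + 54·R2.
R3 ← R3 / (342/25).
R1 ← R1 − 52/25·R3.
R2 ← R2 − 28/25·R3.
R4 ← R4 − 658/25·R3.
R5 ← R5 + 513/25·R3.
R4 ← R4 / (-7732/855).
R1 ← R1 + 122/171·R4.
R2 ← R2 − 224/855·R4.
R3 ← R3 + 371/855·R4.
R5 reduces to 0 = 0, so the extra equation is consistent.
Reading off the reduced rows gives x_1 = -11/5, x_2 = -1, x_3 = 1, x_4 = -9/5.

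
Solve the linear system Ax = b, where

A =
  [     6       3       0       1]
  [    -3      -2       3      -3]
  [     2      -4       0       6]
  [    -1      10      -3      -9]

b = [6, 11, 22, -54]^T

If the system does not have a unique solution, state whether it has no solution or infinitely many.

Row-reduce:
R1 ← R1 / (6).
R2 ← R2 + 3·R1.
R3 ← R3 − 2·R1.
R4 ← R4 + 1·R1.
R2 ← R2 / (-1/2).
R1 ← R1 − 1/2·R2.
R3 ← R3 + 5·R2.
R4 ← R4 − 21/2·R2.
R3 ← R3 / (-30).
R1 ← R1 − 3·R3.
R2 ← R2 + 6·R3.
R4 ← R4 − 60·R3.
Row 4 reduces to 0 = 1, a contradiction. The system is inconsistent.

no solution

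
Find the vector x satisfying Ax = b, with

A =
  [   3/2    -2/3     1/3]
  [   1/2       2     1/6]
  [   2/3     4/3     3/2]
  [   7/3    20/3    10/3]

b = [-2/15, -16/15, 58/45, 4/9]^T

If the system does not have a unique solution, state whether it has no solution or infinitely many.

x_1 = -2/3, x_2 = -1/2, x_3 = 8/5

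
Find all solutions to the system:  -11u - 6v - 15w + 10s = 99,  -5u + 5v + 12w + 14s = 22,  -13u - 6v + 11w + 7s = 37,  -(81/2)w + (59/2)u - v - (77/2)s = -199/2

Row-reduce:
R1 ← R1 / (-11).
R2 ← R2 + 5·R1.
R3 ← R3 + 13·R1.
R4 ← R4 − 59/2·R1.
R2 ← R2 / (85/11).
R1 ← R1 − 6/11·R2.
R3 ← R3 − 12/11·R2.
R4 ← R4 + 188/11·R2.
R3 ← R3 / (2216/85).
R1 ← R1 − 3/85·R3.
R2 ← R2 − 207/85·R3.
R4 ← R4 + 3324/85·R3.
Rank is 3 with 4 unknowns, leaving s free.

infinitely many solutions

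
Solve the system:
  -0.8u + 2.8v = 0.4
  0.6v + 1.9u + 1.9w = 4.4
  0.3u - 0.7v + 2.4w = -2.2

u = 3, v = 1, w = -1

Row-reduce the augmented matrix:
R1 ← R1 / (-4/5).
R2 ← R2 − 19/10·R1.
R3 ← R3 − 3/10·R1.
R2 ← R2 / (29/4).
R1 ← R1 + 7/2·R2.
R3 ← R3 − 7/20·R2.
R3 ← R3 / (3347/1450).
R1 ← R1 − 133/145·R3.
R2 ← R2 − 38/145·R3.
Reading off the reduced rows gives u = 3, v = 1, w = -1.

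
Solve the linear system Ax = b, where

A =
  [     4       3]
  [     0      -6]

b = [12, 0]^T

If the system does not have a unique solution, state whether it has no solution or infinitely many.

x_1 = 3, x_2 = 0

Row-reduce the augmented matrix:
R1 ← R1 / (4).
R2 ← R2 / (-6).
R1 ← R1 − 3/4·R2.
Reading off the reduced rows gives x_1 = 3, x_2 = 0.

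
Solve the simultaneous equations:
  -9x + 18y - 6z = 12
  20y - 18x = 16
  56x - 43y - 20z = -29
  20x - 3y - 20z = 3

Row-reduce the augmented matrix:
R1 ← R1 / (-9).
R2 ← R2 + 18·R1.
R3 ← R3 − 56·R1.
R4 ← R4 − 20·R1.
R2 ← R2 / (-16).
R1 ← R1 + 2·R2.
R3 ← R3 − 69·R2.
R4 ← R4 − 37·R2.
R3 ← R3 / (-67/12).
R1 ← R1 + 5/6·R3.
R2 ← R2 + 3/4·R3.
R4 ← R4 + 67/12·R3.
R4 reduces to 0 = 0, so the extra equation is consistent.
Reading off the reduced rows gives x = -2, y = -1, z = -2.

x = -2, y = -1, z = -2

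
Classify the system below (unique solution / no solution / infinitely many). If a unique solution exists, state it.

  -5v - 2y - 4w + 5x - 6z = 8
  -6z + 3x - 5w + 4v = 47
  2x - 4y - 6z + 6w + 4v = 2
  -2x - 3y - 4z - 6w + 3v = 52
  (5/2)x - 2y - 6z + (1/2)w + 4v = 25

Row-reduce:
R1 ← R1 / (5).
R2 ← R2 − 3·R1.
R3 ← R3 − 2·R1.
R4 ← R4 + 2·R1.
R5 ← R5 − 5/2·R1.
R2 ← R2 / (6/5).
R1 ← R1 + 2/5·R2.
R3 ← R3 + 16/5·R2.
R4 ← R4 + 19/5·R2.
R5 ← R5 + 1·R2.
R3 ← R3 / (-10).
R1 ← R1 + 2·R3.
R2 ← R2 + 2·R3.
R4 ← R4 + 14·R3.
R5 ← R5 + 5·R3.
R4 ← R4 / (-503/30).
R1 ← R1 + 9/5·R4.
R2 ← R2 + 23/10·R4.
R3 ← R3 + 1/15·R4.
Row 5 reduces to 0 = 1/2, a contradiction. The system is inconsistent.

no solution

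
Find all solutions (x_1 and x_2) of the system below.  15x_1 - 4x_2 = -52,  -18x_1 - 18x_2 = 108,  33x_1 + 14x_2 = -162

no solution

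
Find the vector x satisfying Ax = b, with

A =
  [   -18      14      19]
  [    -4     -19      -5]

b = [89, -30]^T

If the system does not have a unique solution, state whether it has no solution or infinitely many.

infinitely many solutions

Row-reduce:
R1 ← R1 / (-18).
R2 ← R2 + 4·R1.
R2 ← R2 / (-199/9).
R1 ← R1 + 7/9·R2.
Rank is 2 with 3 unknowns, leaving x_3 free.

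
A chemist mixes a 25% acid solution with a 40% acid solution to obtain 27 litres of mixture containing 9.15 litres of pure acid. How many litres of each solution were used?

litres of solution A: 11, litres of solution B: 16

Let a = litres of solution A, b = litres of solution B.
  a + b = 27
  (1/4)a + (2/5)b = 183/20
From equation 1: a = 27 − b.
Substitute into equation 2 and solve: b = 16.
Then a = 11.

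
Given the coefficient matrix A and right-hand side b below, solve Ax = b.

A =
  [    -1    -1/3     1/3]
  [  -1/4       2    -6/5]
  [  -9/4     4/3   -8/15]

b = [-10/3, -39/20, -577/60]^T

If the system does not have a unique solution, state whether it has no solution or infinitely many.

Row-reduce:
R1 ← R1 / (-1).
R2 ← R2 + 1/4·R1.
R3 ← R3 + 9/4·R1.
R2 ← R2 / (25/12).
R1 ← R1 − 1/3·R2.
R3 ← R3 − 25/12·R2.
Row 3 reduces to 0 = -1, a contradiction. The system is inconsistent.

no solution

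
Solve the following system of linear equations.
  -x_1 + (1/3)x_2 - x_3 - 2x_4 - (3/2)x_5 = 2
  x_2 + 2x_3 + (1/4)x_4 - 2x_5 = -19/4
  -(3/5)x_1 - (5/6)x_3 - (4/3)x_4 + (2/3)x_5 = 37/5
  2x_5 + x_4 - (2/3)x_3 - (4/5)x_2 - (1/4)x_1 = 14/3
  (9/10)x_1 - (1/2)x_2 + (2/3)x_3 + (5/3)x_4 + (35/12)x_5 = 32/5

no solution

Row-reduce:
R1 ← R1 / (-1).
R3 ← R3 + 3/5·R1.
R4 ← R4 + 1/4·R1.
R5 ← R5 − 9/10·R1.
R1 ← R1 + 1/3·R2.
R3 ← R3 + 1/5·R2.
R4 ← R4 + 53/60·R2.
R5 ← R5 + 1/5·R2.
R3 ← R3 / (1/6).
R1 ← R1 − 5/3·R3.
R2 ← R2 − 2·R3.
R4 ← R4 − 27/20·R3.
R5 ← R5 − 1/6·R3.
R4 ← R4 / (115/48).
R1 ← R1 − 35/12·R4.
R2 ← R2 − 5/4·R4.
R3 ← R3 + 1/2·R4.
Row 5 reduces to 0 = 2, a contradiction. The system is inconsistent.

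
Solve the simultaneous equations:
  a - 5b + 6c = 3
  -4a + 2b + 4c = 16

Row-reduce:
R2 ← R2 + 4·R1.
R2 ← R2 / (-18).
R1 ← R1 + 5·R2.
Rank is 2 with 3 unknowns, leaving c free.

infinitely many solutions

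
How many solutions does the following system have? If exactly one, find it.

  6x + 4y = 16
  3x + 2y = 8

Row-reduce:
R1 ← R1 / (6).
R2 ← R2 − 3·R1.
Rank is 1 with 2 unknowns, leaving y free.

infinitely many solutions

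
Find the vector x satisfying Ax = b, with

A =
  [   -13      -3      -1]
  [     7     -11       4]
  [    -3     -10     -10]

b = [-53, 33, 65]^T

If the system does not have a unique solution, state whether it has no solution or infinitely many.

x_1 = 5, x_2 = -2, x_3 = -6

Row-reduce the augmented matrix:
R1 ← R1 / (-13).
R2 ← R2 − 7·R1.
R3 ← R3 + 3·R1.
R2 ← R2 / (-164/13).
R1 ← R1 − 3/13·R2.
R3 ← R3 + 121/13·R2.
R3 ← R3 / (-2021/164).
R1 ← R1 − 23/164·R3.
R2 ← R2 + 45/164·R3.
Reading off the reduced rows gives x_1 = 5, x_2 = -2, x_3 = -6.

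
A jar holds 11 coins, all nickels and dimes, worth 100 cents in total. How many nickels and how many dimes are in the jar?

Let n = nickels, d = dimes.
  n + d = 11
  5n + 10d = 100
Row-reduce the augmented matrix:
R2 ← R2 − 5·R1.
R2 ← R2 / (5).
R1 ← R1 − 1·R2.
Reading off the reduced rows gives n = 2, d = 9.

nickels: 2, dimes: 9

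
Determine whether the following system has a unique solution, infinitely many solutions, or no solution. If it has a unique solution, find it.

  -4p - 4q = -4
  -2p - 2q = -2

infinitely many solutions

Row-reduce:
R1 ← R1 / (-4).
R2 ← R2 + 2·R1.
Rank is 1 with 2 unknowns, leaving q free.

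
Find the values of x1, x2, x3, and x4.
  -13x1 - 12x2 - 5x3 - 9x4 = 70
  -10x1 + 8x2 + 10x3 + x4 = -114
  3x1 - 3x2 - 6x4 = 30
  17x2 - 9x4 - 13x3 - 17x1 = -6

x1 = 2, x2 = -4, x3 = -6, x4 = -2

Row-reduce the augmented matrix:
R1 ← R1 / (-13).
R2 ← R2 + 10·R1.
R3 ← R3 − 3·R1.
R4 ← R4 + 17·R1.
R2 ← R2 / (224/13).
R1 ← R1 − 12/13·R2.
R3 ← R3 + 75/13·R2.
R4 ← R4 − 425/13·R2.
R3 ← R3 / (195/56).
R1 ← R1 + 5/14·R3.
R2 ← R2 − 45/56·R3.
R4 ← R4 + 1833/56·R3.
R4 ← R4 / (-253/4).
R1 ← R1 + 15/52·R4.
R2 ← R2 − 89/52·R4.
R3 ← R3 + 81/52·R4.
Reading off the reduced rows gives x1 = 2, x2 = -4, x3 = -6, x4 = -2.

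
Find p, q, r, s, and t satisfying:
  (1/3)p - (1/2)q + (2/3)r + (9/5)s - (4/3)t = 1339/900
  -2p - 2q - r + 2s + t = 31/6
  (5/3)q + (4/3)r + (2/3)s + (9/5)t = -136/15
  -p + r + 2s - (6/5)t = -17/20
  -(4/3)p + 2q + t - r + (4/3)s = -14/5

p = 1/4, q = -2, r = -13/5, s = 1/5, t = -4/3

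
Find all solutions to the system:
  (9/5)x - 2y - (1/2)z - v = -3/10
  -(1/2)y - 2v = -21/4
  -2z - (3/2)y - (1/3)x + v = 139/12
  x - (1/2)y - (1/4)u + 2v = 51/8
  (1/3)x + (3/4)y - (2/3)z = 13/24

x = -1, y = -3/2, z = -3, u = -5/2, v = 3

Row-reduce the augmented matrix:
R1 ← R1 / (9/5).
R3 ← R3 + 1/3·R1.
R4 ← R4 − 1·R1.
R5 ← R5 − 1/3·R1.
R2 ← R2 / (-1/2).
R1 ← R1 + 10/9·R2.
R3 ← R3 + 101/54·R2.
R4 ← R4 − 11/18·R2.
R5 ← R5 − 121/108·R2.
R3 ← R3 / (-113/54).
R1 ← R1 + 5/18·R3.
R4 ← R4 − 5/18·R3.
R5 ← R5 + 31/54·R3.
R4 ← R4 / (-1/4).
R5 ← R5 / (-2228/339).
R1 ← R1 − 315/113·R5.
R2 ← R2 − 4·R5.
R3 ← R3 + 448/113·R5.
R4 ← R4 + 548/113·R5.
Reading off the reduced rows gives x = -1, y = -3/2, z = -3, u = -5/2, v = 3.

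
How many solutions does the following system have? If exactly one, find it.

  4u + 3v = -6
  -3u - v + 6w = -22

Row-reduce:
R1 ← R1 / (4).
R2 ← R2 + 3·R1.
R2 ← R2 / (5/4).
R1 ← R1 − 3/4·R2.
Rank is 2 with 3 unknowns, leaving w free.

infinitely many solutions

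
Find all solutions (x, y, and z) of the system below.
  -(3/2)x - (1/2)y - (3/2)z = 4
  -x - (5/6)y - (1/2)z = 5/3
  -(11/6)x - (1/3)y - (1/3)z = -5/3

Row-reduce the augmented matrix:
R1 ← R1 / (-3/2).
R2 ← R2 + 1·R1.
R3 ← R3 + 11/6·R1.
R2 ← R2 / (-1/2).
R1 ← R1 − 1/3·R2.
R3 ← R3 − 5/18·R2.
R3 ← R3 / (16/9).
R1 ← R1 − 4/3·R3.
R2 ← R2 + 1·R3.
Reading off the reduced rows gives x = 2, y = -2, z = -4.

x = 2, y = -2, z = -4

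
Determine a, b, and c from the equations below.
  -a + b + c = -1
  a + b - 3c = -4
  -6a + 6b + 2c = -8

a = -1/2, b = -2, c = 1/2

Row-reduce the augmented matrix:
R1 ← R1 / (-1).
R2 ← R2 − 1·R1.
R3 ← R3 + 6·R1.
R2 ← R2 / (2).
R1 ← R1 + 1·R2.
R3 ← R3 / (-4).
R1 ← R1 + 2·R3.
R2 ← R2 + 1·R3.
Reading off the reduced rows gives a = -1/2, b = -2, c = 1/2.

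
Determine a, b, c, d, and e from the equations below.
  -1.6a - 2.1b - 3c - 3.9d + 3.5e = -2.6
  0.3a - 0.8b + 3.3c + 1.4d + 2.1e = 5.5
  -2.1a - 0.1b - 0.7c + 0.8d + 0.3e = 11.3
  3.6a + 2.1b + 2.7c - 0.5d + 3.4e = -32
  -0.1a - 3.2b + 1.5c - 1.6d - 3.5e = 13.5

Row-reduce the augmented matrix:
R1 ← R1 / (-8/5).
R2 ← R2 − 3/10·R1.
R3 ← R3 + 21/10·R1.
R4 ← R4 − 18/5·R1.
R5 ← R5 + 1/10·R1.
R2 ← R2 / (-191/160).
R1 ← R1 − 21/16·R2.
R3 ← R3 − 85/32·R2.
R4 ← R4 + 21/8·R2.
R5 ← R5 + 491/160·R2.
R3 ← R3 / (8909/955).
R1 ← R1 − 933/191·R3.
R2 ← R2 + 438/191·R3.
R4 ← R4 + 19233/1910·R3.
R5 ← R5 + 5109/955·R3.
R4 ← R4 / (-490091/178180).
R1 ← R1 + 12573/17818·R4.
R2 ← R2 − 11230/8909·R4.
R3 ← R3 − 14147/17818·R4.
R5 ← R5 − 104427/89090·R4.
R5 ← R5 / (-3274472/490091).
R1 ← R1 + 964078/490091·R5.
R2 ← R2 − 707012/490091·R5.
R3 ← R3 − 159305/70013·R5.
R4 ← R4 + 1282801/490091·R5.
Reading off the reduced rows gives a = -3, b = -6, c = -1, d = 5, e = -1.

a = -3, b = -6, c = -1, d = 5, e = -1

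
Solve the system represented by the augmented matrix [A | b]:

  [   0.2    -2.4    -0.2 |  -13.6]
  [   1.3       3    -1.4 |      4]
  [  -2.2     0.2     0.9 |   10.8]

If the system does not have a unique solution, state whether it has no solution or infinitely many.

x_1 = -2, x_2 = 5, x_3 = 6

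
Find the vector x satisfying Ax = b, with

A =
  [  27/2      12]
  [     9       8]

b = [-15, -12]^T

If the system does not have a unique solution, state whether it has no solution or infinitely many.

no solution

Row-reduce:
R1 ← R1 / (27/2).
R2 ← R2 − 9·R1.
Row 2 reduces to 0 = -2, a contradiction. The system is inconsistent.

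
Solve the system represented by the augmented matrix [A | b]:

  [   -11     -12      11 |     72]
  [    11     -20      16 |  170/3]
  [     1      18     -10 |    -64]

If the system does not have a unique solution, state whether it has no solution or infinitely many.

x_1 = -2, x_2 = -7/3, x_3 = 2

Row-reduce the augmented matrix:
R1 ← R1 / (-11).
R2 ← R2 − 11·R1.
R3 ← R3 − 1·R1.
R2 ← R2 / (-32).
R1 ← R1 − 12/11·R2.
R3 ← R3 − 186/11·R2.
R3 ← R3 / (927/176).
R1 ← R1 + 7/88·R3.
R2 ← R2 + 27/32·R3.
Reading off the reduced rows gives x_1 = -2, x_2 = -7/3, x_3 = 2.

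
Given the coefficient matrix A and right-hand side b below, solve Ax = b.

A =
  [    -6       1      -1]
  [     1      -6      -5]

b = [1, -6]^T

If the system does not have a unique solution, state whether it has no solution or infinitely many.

Row-reduce:
R1 ← R1 / (-6).
R2 ← R2 − 1·R1.
R2 ← R2 / (-35/6).
R1 ← R1 + 1/6·R2.
Rank is 2 with 3 unknowns, leaving x_3 free.

infinitely many solutions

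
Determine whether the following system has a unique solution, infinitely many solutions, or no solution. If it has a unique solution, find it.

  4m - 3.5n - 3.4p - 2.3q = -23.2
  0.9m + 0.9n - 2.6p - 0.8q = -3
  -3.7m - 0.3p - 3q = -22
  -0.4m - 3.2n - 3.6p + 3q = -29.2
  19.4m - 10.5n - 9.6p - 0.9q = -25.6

Row-reduce the augmented matrix:
R1 ← R1 / (4).
R2 ← R2 − 9/10·R1.
R3 ← R3 + 37/10·R1.
R4 ← R4 + 2/5·R1.
R5 ← R5 − 97/5·R1.
R2 ← R2 / (27/16).
R1 ← R1 + 7/8·R2.
R3 ← R3 + 259/80·R2.
R4 ← R4 + 71/20·R2.
R5 ← R5 − 259/40·R2.
R3 ← R3 / (-47017/6750).
R1 ← R1 + 1216/675·R3.
R2 ← R2 + 734/675·R3.
R4 ← R4 + 26326/3375·R3.
R5 ← R5 − 47017/3375·R3.
R4 ← R4 / (2004023/235085).
R1 ← R1 − 35019/47017·R4.
R2 ← R2 − 33743/47017·R4.
R3 ← R3 − 38269/47017·R4.
R5 reduces to 0 = 0, so the extra equation is consistent.
Reading off the reduced rows gives m = 4, n = 6, p = 4, q = 2.

m = 4, n = 6, p = 4, q = 2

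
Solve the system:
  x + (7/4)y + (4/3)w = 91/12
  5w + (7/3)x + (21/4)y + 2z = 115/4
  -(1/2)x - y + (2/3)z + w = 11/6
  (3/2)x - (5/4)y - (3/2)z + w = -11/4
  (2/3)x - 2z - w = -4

no solution

Row-reduce:
R2 ← R2 − 7/3·R1.
R3 ← R3 + 1/2·R1.
R4 ← R4 − 3/2·R1.
R5 ← R5 − 2/3·R1.
R2 ← R2 / (7/6).
R1 ← R1 − 7/4·R2.
R3 ← R3 + 1/8·R2.
R4 ← R4 + 31/8·R2.
R5 ← R5 + 7/6·R2.
R3 ← R3 / (37/42).
R1 ← R1 + 3·R3.
R2 ← R2 − 12/7·R3.
R4 ← R4 − 36/7·R3.
R4 ← R4 / (-2503/444).
R1 ← R1 − 180/37·R4.
R2 ← R2 + 224/111·R4.
R3 ← R3 − 157/74·R4.
Row 5 reduces to 0 = 2, a contradiction. The system is inconsistent.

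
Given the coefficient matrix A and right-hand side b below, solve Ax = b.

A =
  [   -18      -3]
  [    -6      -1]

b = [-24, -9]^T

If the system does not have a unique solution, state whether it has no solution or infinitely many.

no solution

Row-reduce:
R1 ← R1 / (-18).
R2 ← R2 + 6·R1.
Row 2 reduces to 0 = -1, a contradiction. The system is inconsistent.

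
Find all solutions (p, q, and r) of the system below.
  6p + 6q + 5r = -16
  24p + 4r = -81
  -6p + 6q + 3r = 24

Row-reduce:
R1 ← R1 / (6).
R2 ← R2 − 24·R1.
R3 ← R3 + 6·R1.
R2 ← R2 / (-24).
R1 ← R1 − 1·R2.
R3 ← R3 − 12·R2.
Row 3 reduces to 0 = -1/2, a contradiction. The system is inconsistent.

no solution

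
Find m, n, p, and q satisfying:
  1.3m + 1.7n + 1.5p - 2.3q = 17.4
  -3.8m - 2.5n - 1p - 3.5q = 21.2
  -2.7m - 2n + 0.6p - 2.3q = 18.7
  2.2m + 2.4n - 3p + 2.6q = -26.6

m = -4, n = 3, p = 4, q = -5

Row-reduce the augmented matrix:
R1 ← R1 / (13/10).
R2 ← R2 + 19/5·R1.
R3 ← R3 + 27/10·R1.
R4 ← R4 − 11/5·R1.
R2 ← R2 / (321/130).
R1 ← R1 − 17/13·R2.
R3 ← R3 − 199/130·R2.
R4 ← R4 + 31/65·R2.
R3 ← R3 / (5191/3210).
R1 ← R1 + 205/321·R3.
R2 ← R2 − 440/321·R3.
R4 ← R4 + 1568/321·R3.
R4 ← R4 / (59301/25955).
R1 ← R1 − 17405/5191·R4.
R2 ← R2 + 18239/5191·R4.
R3 ← R3 + 2373/5191·R4.
Reading off the reduced rows gives m = -4, n = 3, p = 4, q = -5.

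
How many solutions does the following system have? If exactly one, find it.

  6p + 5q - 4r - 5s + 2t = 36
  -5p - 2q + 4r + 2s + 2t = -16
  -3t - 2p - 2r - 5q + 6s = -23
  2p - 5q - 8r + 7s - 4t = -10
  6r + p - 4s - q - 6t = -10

Row-reduce:
R1 ← R1 / (6).
R2 ← R2 + 5·R1.
R3 ← R3 + 2·R1.
R4 ← R4 − 2·R1.
R5 ← R5 − 1·R1.
R2 ← R2 / (13/6).
R1 ← R1 − 5/6·R2.
R3 ← R3 + 10/3·R2.
R4 ← R4 + 20/3·R2.
R5 ← R5 + 11/6·R2.
R3 ← R3 / (-30/13).
R1 ← R1 + 12/13·R3.
R2 ← R2 − 4/13·R3.
R4 ← R4 + 60/13·R3.
R5 ← R5 − 94/13·R3.
Swap R4 and R5.
R4 ← R4 / (-28/15).
R1 ← R1 + 2/5·R4.
R2 ← R2 + 13/15·R4.
R3 ← R3 + 13/30·R4.
Rank is 4 with 5 unknowns, leaving t free.

infinitely many solutions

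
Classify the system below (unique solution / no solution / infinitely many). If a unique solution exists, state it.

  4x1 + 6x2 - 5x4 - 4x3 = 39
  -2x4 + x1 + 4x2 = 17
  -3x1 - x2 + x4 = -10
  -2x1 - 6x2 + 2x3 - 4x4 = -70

x1 = 3, x2 = 6, x3 = -4, x4 = 5

Row-reduce the augmented matrix:
R1 ← R1 / (4).
R2 ← R2 − 1·R1.
R3 ← R3 + 3·R1.
R4 ← R4 + 2·R1.
R2 ← R2 / (5/2).
R1 ← R1 − 3/2·R2.
R3 ← R3 − 7/2·R2.
R4 ← R4 + 3·R2.
R3 ← R3 / (-22/5).
R1 ← R1 + 8/5·R3.
R2 ← R2 − 2/5·R3.
R4 ← R4 − 6/5·R3.
R4 ← R4 / (-173/22).
R1 ← R1 + 2/11·R4.
R2 ← R2 + 5/11·R4.
R3 ← R3 − 17/44·R4.
Reading off the reduced rows gives x1 = 3, x2 = 6, x3 = -4, x4 = 5.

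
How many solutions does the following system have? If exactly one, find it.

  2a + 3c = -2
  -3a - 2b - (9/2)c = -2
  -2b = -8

Row-reduce:
R1 ← R1 / (2).
R2 ← R2 + 3·R1.
R2 ← R2 / (-2).
R3 ← R3 + 2·R2.
Row 3 reduces to 0 = -3, a contradiction. The system is inconsistent.

no solution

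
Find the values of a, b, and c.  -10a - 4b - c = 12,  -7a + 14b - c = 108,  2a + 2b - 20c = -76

Row-reduce the augmented matrix:
R1 ← R1 / (-10).
R2 ← R2 + 7·R1.
R3 ← R3 − 2·R1.
R2 ← R2 / (84/5).
R1 ← R1 − 2/5·R2.
R3 ← R3 − 6/5·R2.
R3 ← R3 / (-565/28).
R1 ← R1 − 3/28·R3.
R2 ← R2 + 1/56·R3.
Reading off the reduced rows gives a = -4, b = 6, c = 4.

a = -4, b = 6, c = 4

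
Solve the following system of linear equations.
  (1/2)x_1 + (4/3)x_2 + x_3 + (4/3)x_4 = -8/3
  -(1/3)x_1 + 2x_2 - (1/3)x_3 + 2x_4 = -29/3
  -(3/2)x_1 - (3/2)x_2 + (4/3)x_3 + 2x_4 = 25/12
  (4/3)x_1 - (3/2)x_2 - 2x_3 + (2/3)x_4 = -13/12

Row-reduce the augmented matrix:
R1 ← R1 / (1/2).
R2 ← R2 + 1/3·R1.
R3 ← R3 + 3/2·R1.
R4 ← R4 − 4/3·R1.
R2 ← R2 / (26/9).
R1 ← R1 − 8/3·R2.
R3 ← R3 − 5/2·R2.
R4 ← R4 + 91/18·R2.
R3 ← R3 / (631/156).
R1 ← R1 − 22/13·R3.
R2 ← R2 − 3/26·R3.
R4 ← R4 + 49/12·R3.
R4 ← R4 / (10790/1893).
R1 ← R1 + 924/631·R4.
R2 ← R2 − 568/631·R4.
R3 ← R3 − 546/631·R4.
Reading off the reduced rows gives x_1 = 1, x_2 = -5/2, x_3 = 5/2, x_4 = -7/4.

x_1 = 1, x_2 = -5/2, x_3 = 5/2, x_4 = -7/4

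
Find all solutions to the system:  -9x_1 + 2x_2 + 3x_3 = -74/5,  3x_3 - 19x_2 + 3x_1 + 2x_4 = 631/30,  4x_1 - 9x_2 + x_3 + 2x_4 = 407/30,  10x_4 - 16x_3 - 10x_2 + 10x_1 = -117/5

Row-reduce the augmented matrix:
R1 ← R1 / (-9).
R2 ← R2 − 3·R1.
R3 ← R3 − 4·R1.
R4 ← R4 − 10·R1.
R2 ← R2 / (-55/3).
R1 ← R1 + 2/9·R2.
R3 ← R3 + 73/9·R2.
R4 ← R4 + 70/9·R2.
R3 ← R3 / (31/55).
R1 ← R1 + 21/55·R3.
R2 ← R2 + 12/55·R3.
R4 ← R4 + 158/11·R3.
R4 ← R4 / (3494/93).
R1 ← R1 − 68/93·R4.
R2 ← R2 − 10/31·R4.
R3 ← R3 − 184/93·R4.
Reading off the reduced rows gives x_1 = 7/3, x_2 = -1/2, x_3 = 12/5, x_4 = -4/3.

x_1 = 7/3, x_2 = -1/2, x_3 = 12/5, x_4 = -4/3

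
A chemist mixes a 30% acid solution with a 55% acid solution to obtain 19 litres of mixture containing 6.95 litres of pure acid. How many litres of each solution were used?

Let a = litres of solution A, b = litres of solution B.
  a + b = 19
  (3/10)a + (11/20)b = 139/20
From equation 1: a = 19 − b.
Substitute into equation 2 and solve: b = 5.
Then a = 14.

litres of solution A: 14, litres of solution B: 5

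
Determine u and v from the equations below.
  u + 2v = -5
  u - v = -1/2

u = -2, v = -3/2

Row-reduce the augmented matrix:
R2 ← R2 − 1·R1.
R2 ← R2 / (-3).
R1 ← R1 − 2·R2.
Reading off the reduced rows gives u = -2, v = -3/2.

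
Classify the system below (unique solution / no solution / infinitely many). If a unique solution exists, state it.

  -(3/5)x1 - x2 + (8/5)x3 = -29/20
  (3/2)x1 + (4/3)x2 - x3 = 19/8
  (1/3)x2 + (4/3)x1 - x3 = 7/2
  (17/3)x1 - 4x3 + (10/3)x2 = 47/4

x1 = 9/4, x2 = -3/2, x3 = -1

Row-reduce the augmented matrix:
R1 ← R1 / (-3/5).
R2 ← R2 − 3/2·R1.
R3 ← R3 − 4/3·R1.
R4 ← R4 − 17/3·R1.
R2 ← R2 / (-7/6).
R1 ← R1 − 5/3·R2.
R3 ← R3 + 17/9·R2.
R4 ← R4 + 55/9·R2.
R3 ← R3 / (-145/63).
R1 ← R1 − 34/21·R3.
R2 ← R2 + 18/7·R3.
R4 ← R4 + 290/63·R3.
R4 reduces to 0 = 0, so the extra equation is consistent.
Reading off the reduced rows gives x1 = 9/4, x2 = -3/2, x3 = -1.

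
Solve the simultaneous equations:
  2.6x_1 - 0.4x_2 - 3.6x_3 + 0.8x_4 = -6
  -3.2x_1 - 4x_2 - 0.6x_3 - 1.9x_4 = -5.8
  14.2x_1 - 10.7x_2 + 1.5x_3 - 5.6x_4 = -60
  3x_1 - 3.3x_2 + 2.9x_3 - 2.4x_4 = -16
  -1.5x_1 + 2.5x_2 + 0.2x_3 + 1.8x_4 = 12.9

Row-reduce the augmented matrix:
R1 ← R1 / (13/5).
R2 ← R2 + 16/5·R1.
R3 ← R3 − 71/5·R1.
R4 ← R4 − 3·R1.
R5 ← R5 + 3/2·R1.
R2 ← R2 / (-292/65).
R1 ← R1 + 2/13·R2.
R3 ← R3 + 1107/130·R2.
R4 ← R4 + 369/130·R2.
R5 ← R5 − 59/26·R2.
R3 ← R3 / (89637/2920).
R1 ← R1 + 177/146·R3.
R2 ← R2 − 327/292·R3.
R4 ← R4 − 29879/2920·R3.
R5 ← R5 + 12901/2920·R3.
Swap R4 and R5.
R4 ← R4 / (366947/597580).
R1 ← R1 − 414/29879·R4.
R2 ← R2 − 30127/59758·R4.
R3 ← R3 + 16029/59758·R4.
R5 reduces to 0 = 0, so the extra equation is consistent.
Reading off the reduced rows gives x_1 = -2, x_2 = 1, x_3 = 1, x_4 = 4.

x_1 = -2, x_2 = 1, x_3 = 1, x_4 = 4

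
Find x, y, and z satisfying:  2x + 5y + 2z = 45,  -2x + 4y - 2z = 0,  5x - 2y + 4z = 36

Row-reduce the augmented matrix:
R1 ← R1 / (2).
R2 ← R2 + 2·R1.
R3 ← R3 − 5·R1.
R2 ← R2 / (9).
R1 ← R1 − 5/2·R2.
R3 ← R3 + 29/2·R2.
R3 ← R3 / (-1).
R1 ← R1 − 1·R3.
Reading off the reduced rows gives x = 6, y = 5, z = 4.

x = 6, y = 5, z = 4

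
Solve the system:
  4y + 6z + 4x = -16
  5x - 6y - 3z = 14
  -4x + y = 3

Row-reduce the augmented matrix:
R1 ← R1 / (4).
R2 ← R2 − 5·R1.
R3 ← R3 + 4·R1.
R2 ← R2 / (-11).
R1 ← R1 − 1·R2.
R3 ← R3 − 5·R2.
R3 ← R3 / (27/22).
R1 ← R1 − 6/11·R3.
R2 ← R2 − 21/22·R3.
Reading off the reduced rows gives x = -2, y = -5, z = 2.

x = -2, y = -5, z = 2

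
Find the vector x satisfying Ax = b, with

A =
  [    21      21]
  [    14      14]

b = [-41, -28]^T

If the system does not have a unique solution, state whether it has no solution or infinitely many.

Row-reduce:
R1 ← R1 / (21).
R2 ← R2 − 14·R1.
Row 2 reduces to 0 = -2/3, a contradiction. The system is inconsistent.

no solution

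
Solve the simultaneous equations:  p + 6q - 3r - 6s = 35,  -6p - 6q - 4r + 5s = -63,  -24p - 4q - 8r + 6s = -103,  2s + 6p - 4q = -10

Row-reduce:
R2 ← R2 + 6·R1.
R3 ← R3 + 24·R1.
R4 ← R4 − 6·R1.
R2 ← R2 / (30).
R1 ← R1 − 6·R2.
R3 ← R3 − 140·R2.
R4 ← R4 + 40·R2.
R3 ← R3 / (68/3).
R1 ← R1 − 7/5·R3.
R2 ← R2 + 11/15·R3.
R4 ← R4 + 34/3·R3.
Row 4 reduces to 0 = 3/2, a contradiction. The system is inconsistent.

no solution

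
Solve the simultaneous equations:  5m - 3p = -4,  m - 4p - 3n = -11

infinitely many solutions

Row-reduce:
R1 ← R1 / (5).
R2 ← R2 − 1·R1.
R2 ← R2 / (-3).
Rank is 2 with 3 unknowns, leaving p free.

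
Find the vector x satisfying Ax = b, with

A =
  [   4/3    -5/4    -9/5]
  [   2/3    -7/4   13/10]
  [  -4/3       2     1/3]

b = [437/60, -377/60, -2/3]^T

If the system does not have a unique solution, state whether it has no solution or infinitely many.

infinitely many solutions

Row-reduce:
R1 ← R1 / (4/3).
R2 ← R2 − 2/3·R1.
R3 ← R3 + 4/3·R1.
R2 ← R2 / (-9/8).
R1 ← R1 + 15/16·R2.
R3 ← R3 − 3/4·R2.
Rank is 2 with 3 unknowns, leaving x_3 free.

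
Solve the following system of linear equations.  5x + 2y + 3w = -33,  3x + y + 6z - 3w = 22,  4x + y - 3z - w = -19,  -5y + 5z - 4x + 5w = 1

x = -4, y = 1, z = 3, w = -5

Row-reduce the augmented matrix:
R1 ← R1 / (5).
R2 ← R2 − 3·R1.
R3 ← R3 − 4·R1.
R4 ← R4 + 4·R1.
R2 ← R2 / (-1/5).
R1 ← R1 − 2/5·R2.
R3 ← R3 + 3/5·R2.
R4 ← R4 + 17/5·R2.
R3 ← R3 / (-21).
R1 ← R1 − 12·R3.
R2 ← R2 + 30·R3.
R4 ← R4 + 97·R3.
R4 ← R4 / (802/21).
R1 ← R1 + 19/7·R4.
R2 ← R2 − 58/7·R4.
R3 ← R3 + 11/21·R4.
Reading off the reduced rows gives x = -4, y = 1, z = 3, w = -5.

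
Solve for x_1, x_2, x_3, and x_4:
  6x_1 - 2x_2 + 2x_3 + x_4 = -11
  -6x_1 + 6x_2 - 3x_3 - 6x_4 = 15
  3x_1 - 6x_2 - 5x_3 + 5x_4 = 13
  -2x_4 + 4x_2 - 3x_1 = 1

x_1 = -1, x_2 = -1, x_3 = -3, x_4 = -1

Row-reduce the augmented matrix:
R1 ← R1 / (6).
R2 ← R2 + 6·R1.
R3 ← R3 − 3·R1.
R4 ← R4 + 3·R1.
R2 ← R2 / (4).
R1 ← R1 + 1/3·R2.
R3 ← R3 + 5·R2.
R4 ← R4 − 3·R2.
R3 ← R3 / (-29/4).
R1 ← R1 − 1/4·R3.
R2 ← R2 + 1/4·R3.
R4 ← R4 − 7/4·R3.
R4 ← R4 / (53/29).
R1 ← R1 + 9/29·R4.
R2 ← R2 + 69/58·R4.
R3 ← R3 − 7/29·R4.
Reading off the reduced rows gives x_1 = -1, x_2 = -1, x_3 = -3, x_4 = -1.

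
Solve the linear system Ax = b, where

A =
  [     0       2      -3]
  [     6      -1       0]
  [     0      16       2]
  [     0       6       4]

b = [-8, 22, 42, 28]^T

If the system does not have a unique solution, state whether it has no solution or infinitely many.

no solution

Row-reduce:
Swap R1 and R2.
R1 ← R1 / (6).
R2 ← R2 / (2).
R1 ← R1 + 1/6·R2.
R3 ← R3 − 16·R2.
R4 ← R4 − 6·R2.
R3 ← R3 / (26).
R1 ← R1 + 1/4·R3.
R2 ← R2 + 3/2·R3.
R4 ← R4 − 13·R3.
Row 4 reduces to 0 = -1, a contradiction. The system is inconsistent.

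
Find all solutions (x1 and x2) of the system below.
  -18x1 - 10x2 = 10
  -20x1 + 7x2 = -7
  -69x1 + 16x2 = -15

Row-reduce:
R1 ← R1 / (-18).
R2 ← R2 + 20·R1.
R3 ← R3 + 69·R1.
R2 ← R2 / (163/9).
R1 ← R1 − 5/9·R2.
R3 ← R3 − 163/3·R2.
Row 3 reduces to 0 = 1, a contradiction. The system is inconsistent.

no solution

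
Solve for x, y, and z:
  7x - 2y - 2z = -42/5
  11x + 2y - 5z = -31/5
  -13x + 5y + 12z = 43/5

Row-reduce the augmented matrix:
R1 ← R1 / (7).
R2 ← R2 − 11·R1.
R3 ← R3 + 13·R1.
R2 ← R2 / (36/7).
R1 ← R1 + 2/7·R2.
R3 ← R3 − 9/7·R2.
R3 ← R3 / (35/4).
R1 ← R1 + 7/18·R3.
R2 ← R2 + 13/36·R3.
Reading off the reduced rows gives x = -6/5, y = 1, z = -1.

x = -6/5, y = 1, z = -1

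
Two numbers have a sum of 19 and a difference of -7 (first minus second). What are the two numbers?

first number: 6, second number: 13

Let x = first number, y = second number.
  x + y = 19
  x - y = -7
Row-reduce the augmented matrix:
R2 ← R2 − 1·R1.
R2 ← R2 / (-2).
R1 ← R1 − 1·R2.
Reading off the reduced rows gives x = 6, y = 13.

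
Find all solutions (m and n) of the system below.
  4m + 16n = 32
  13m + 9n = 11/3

m = -4/3, n = 7/3

Row-reduce the augmented matrix:
R1 ← R1 / (4).
R2 ← R2 − 13·R1.
R2 ← R2 / (-43).
R1 ← R1 − 4·R2.
Reading off the reduced rows gives m = -4/3, n = 7/3.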